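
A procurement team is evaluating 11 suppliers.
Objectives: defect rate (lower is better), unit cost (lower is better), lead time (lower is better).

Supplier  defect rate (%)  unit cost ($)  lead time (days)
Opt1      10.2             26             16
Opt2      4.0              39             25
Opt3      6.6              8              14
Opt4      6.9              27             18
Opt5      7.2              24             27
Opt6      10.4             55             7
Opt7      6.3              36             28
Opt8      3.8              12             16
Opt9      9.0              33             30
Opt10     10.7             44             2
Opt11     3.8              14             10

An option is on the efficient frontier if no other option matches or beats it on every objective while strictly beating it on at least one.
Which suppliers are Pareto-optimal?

Opt1: dominated by Opt3 (defect rate 6.6≤10.2, unit cost 8≤26, lead time 14≤16).
Opt2: dominated by Opt8 (defect rate 3.8≤4.0, unit cost 12≤39, lead time 16≤25).
Opt3: not dominated (best unit cost).
Opt4: dominated by Opt3 (defect rate 6.6≤6.9, unit cost 8≤27, lead time 14≤18).
Opt5: dominated by Opt3 (defect rate 6.6≤7.2, unit cost 8≤24, lead time 14≤27).
Opt6: not dominated.
Opt7: dominated by Opt8 (defect rate 3.8≤6.3, unit cost 12≤36, lead time 16≤28).
Opt8: not dominated.
Opt9: dominated by Opt3 (defect rate 6.6≤9.0, unit cost 8≤33, lead time 14≤30).
Opt10: not dominated (best lead time).
Opt11: not dominated.

Opt3, Opt6, Opt8, Opt10, Opt11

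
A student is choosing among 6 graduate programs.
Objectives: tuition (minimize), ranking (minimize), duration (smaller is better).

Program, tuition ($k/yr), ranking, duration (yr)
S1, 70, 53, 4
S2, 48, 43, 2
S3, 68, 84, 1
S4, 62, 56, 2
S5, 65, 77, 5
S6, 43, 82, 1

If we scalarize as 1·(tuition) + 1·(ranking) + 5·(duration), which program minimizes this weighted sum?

S2

S1: 1·70 + 1·53 + 5·4 = 143
S2: 1·48 + 1·43 + 5·2 = 101
S3: 1·68 + 1·84 + 5·1 = 157
S4: 1·62 + 1·56 + 5·2 = 128
S5: 1·65 + 1·77 + 5·5 = 167
S6: 1·43 + 1·82 + 5·1 = 130
Lowest: S2 at 101.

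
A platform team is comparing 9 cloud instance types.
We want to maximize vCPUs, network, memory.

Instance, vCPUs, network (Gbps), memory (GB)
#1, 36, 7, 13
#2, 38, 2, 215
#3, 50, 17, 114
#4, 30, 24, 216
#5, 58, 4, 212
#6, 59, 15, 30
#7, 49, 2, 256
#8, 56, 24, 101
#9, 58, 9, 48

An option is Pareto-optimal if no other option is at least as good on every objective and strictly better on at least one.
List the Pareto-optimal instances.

#3, #4, #5, #6, #7, #8, #9

#1: dominated by #3 (vCPUs 50≥36, network 17≥7, memory 114≥13).
#2: dominated by #7 (vCPUs 49≥38, network 2≥2, memory 256≥215).
#3: not dominated.
#4: not dominated.
#5: not dominated.
#6: not dominated (best vCPUs).
#7: not dominated (best memory).
#8: not dominated.
#9: not dominated.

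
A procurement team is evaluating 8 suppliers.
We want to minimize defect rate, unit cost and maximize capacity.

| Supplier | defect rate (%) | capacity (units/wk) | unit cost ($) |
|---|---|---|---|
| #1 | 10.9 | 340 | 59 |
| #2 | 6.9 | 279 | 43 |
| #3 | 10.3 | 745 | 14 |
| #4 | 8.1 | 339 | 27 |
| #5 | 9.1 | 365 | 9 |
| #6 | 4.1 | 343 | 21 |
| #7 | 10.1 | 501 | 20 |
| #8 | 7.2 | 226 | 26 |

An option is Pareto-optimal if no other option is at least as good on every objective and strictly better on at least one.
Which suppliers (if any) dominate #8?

#6

#6: defect rate 4.1≤7.2, capacity 343≥226, unit cost 21≤26 — dominates #8.
Others (#1, #2, #3, #4, #5, #7) are each worse than #8 on at least one objective.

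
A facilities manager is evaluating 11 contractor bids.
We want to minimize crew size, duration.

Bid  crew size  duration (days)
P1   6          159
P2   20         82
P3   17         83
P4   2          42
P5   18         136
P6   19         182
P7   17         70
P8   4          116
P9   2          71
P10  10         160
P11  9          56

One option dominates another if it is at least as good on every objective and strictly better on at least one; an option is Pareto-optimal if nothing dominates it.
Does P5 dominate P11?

P5 vs P11: P5 is worse on crew size (18 vs 9), so it does not dominate P11.

No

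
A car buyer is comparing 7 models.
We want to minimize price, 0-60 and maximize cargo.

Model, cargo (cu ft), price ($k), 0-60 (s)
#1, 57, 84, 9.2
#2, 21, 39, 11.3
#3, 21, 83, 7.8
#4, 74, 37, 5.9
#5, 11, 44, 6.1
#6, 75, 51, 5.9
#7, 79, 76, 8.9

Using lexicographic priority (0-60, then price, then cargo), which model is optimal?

First minimize 0-60: best is 5.9, kept {#4, #6}.
Then minimize price: best is 37, kept {#4}.

#4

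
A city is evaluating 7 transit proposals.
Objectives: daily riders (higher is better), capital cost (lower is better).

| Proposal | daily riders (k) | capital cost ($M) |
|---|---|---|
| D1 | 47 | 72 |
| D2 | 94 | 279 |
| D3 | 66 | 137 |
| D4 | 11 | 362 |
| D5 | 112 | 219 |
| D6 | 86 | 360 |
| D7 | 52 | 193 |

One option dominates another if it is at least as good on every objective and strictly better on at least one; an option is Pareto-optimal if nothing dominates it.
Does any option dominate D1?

No

D2: worse on capital cost (279 vs 72).
D3: worse on capital cost (137 vs 72).
D4: worse on daily riders (11 vs 47).
D5: worse on capital cost (219 vs 72).
D6: worse on capital cost (360 vs 72).
D7: worse on capital cost (193 vs 72).
No option is at least as good as D1 on every objective and strictly better on one.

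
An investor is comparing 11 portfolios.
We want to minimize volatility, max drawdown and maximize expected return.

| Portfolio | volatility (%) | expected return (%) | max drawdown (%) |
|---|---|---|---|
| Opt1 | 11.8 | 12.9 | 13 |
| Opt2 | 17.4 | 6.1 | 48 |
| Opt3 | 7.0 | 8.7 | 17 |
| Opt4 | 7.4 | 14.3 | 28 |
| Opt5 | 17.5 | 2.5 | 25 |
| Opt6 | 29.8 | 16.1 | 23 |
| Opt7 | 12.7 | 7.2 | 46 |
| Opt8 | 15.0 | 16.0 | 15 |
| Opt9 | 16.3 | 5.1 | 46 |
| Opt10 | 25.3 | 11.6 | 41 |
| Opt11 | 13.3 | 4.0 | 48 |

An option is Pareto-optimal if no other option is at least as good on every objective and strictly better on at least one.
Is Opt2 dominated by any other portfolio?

Yes

Opt1 vs Opt2: volatility 11.8≤17.4, expected return 12.9≥6.1, max drawdown 13≤48 — Opt1 is at least as good on every objective and strictly better on at least one, so Opt1 dominates Opt2.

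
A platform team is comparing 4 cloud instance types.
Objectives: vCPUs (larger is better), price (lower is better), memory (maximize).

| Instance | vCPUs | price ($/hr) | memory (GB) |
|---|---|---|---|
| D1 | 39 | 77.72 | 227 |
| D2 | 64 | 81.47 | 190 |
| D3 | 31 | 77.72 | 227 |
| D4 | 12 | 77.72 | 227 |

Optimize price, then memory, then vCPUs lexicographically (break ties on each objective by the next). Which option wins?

First minimize price: best is 77.72, kept {D1, D3, D4}.
Then maximize memory: best is 227, kept {D1, D3, D4}.
Then maximize vCPUs: best is 39, kept {D1}.

D1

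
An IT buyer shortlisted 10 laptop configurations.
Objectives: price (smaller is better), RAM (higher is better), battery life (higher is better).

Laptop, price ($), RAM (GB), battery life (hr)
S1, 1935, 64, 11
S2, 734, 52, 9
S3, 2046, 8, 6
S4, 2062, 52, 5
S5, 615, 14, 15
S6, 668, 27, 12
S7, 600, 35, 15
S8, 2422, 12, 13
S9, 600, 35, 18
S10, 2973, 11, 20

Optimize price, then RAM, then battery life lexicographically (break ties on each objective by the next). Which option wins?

First minimize price: best is 600, kept {S7, S9}.
Then maximize RAM: best is 35, kept {S7, S9}.
Then maximize battery life: best is 18, kept {S9}.

S9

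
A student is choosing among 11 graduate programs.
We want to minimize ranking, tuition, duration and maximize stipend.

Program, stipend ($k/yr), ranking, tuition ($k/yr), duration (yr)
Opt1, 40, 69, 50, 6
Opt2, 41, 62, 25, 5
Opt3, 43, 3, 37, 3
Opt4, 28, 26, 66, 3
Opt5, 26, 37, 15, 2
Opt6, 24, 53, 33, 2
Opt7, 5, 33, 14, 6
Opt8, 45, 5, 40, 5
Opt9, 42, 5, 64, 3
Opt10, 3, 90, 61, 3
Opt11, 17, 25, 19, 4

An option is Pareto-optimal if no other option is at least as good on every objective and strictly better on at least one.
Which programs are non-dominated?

Opt1: dominated by Opt2 (stipend 41≥40, ranking 62≤69, tuition 25≤50, duration 5≤6).
Opt2: not dominated.
Opt3: not dominated (best ranking).
Opt4: dominated by Opt3 (stipend 43≥28, ranking 3≤26, tuition 37≤66, duration 3≤3).
Opt5: not dominated.
Opt6: dominated by Opt5 (stipend 26≥24, ranking 37≤53, tuition 15≤33, duration 2≤2).
Opt7: not dominated (best tuition).
Opt8: not dominated (best stipend).
Opt9: dominated by Opt3 (stipend 43≥42, ranking 3≤5, tuition 37≤64, duration 3≤3).
Opt10: dominated by Opt3 (stipend 43≥3, ranking 3≤90, tuition 37≤61, duration 3≤3).
Opt11: not dominated.

Opt2, Opt3, Opt5, Opt7, Opt8, Opt11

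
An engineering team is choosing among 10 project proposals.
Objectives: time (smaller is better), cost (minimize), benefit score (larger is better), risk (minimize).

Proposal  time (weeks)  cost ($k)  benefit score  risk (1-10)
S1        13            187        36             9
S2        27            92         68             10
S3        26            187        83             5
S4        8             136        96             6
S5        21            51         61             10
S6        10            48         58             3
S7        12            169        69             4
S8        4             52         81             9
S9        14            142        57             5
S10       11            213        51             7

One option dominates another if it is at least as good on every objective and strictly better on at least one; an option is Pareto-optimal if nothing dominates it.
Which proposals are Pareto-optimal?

S1: dominated by S4 (time 8≤13, cost 136≤187, benefit score 96≥36, risk 6≤9).
S2: dominated by S8 (time 4≤27, cost 52≤92, benefit score 81≥68, risk 9≤10).
S3: not dominated.
S4: not dominated (best benefit score).
S5: not dominated.
S6: not dominated (best cost).
S7: not dominated.
S8: not dominated (best time).
S9: dominated by S6 (time 10≤14, cost 48≤142, benefit score 58≥57, risk 3≤5).
S10: dominated by S4 (time 8≤11, cost 136≤213, benefit score 96≥51, risk 6≤7).

S3, S4, S5, S6, S7, S8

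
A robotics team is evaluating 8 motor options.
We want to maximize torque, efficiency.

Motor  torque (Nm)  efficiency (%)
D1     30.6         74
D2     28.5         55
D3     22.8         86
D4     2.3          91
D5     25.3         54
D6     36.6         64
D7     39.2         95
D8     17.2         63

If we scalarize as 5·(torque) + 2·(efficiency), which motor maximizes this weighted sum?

D7

D1: 5·30.6 + 2·74 = 301.0
D2: 5·28.5 + 2·55 = 252.5
D3: 5·22.8 + 2·86 = 286.0
D4: 5·2.3 + 2·91 = 193.5
D5: 5·25.3 + 2·54 = 234.5
D6: 5·36.6 + 2·64 = 311.0
D7: 5·39.2 + 2·95 = 386.0
D8: 5·17.2 + 2·63 = 212.0
Highest: D7 at 386.0.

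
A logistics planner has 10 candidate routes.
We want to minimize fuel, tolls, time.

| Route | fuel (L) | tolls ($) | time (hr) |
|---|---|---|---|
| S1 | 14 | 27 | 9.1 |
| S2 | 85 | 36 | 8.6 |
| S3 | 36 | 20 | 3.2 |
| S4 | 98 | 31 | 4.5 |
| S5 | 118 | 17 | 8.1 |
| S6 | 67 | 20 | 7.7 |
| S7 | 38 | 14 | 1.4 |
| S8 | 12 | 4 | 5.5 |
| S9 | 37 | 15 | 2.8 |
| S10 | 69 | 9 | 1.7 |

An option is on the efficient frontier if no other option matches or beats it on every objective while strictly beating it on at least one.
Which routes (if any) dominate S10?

S1: worse on tolls (27 vs 9).
S2: worse on fuel (85 vs 69).
S3: worse on tolls (20 vs 9).
S4: worse on fuel (98 vs 69).
S5: worse on fuel (118 vs 69).
S6: worse on tolls (20 vs 9).
S7: worse on tolls (14 vs 9).
S8: worse on time (5.5 vs 1.7).
S9: worse on tolls (15 vs 9).
No option dominates S10.

none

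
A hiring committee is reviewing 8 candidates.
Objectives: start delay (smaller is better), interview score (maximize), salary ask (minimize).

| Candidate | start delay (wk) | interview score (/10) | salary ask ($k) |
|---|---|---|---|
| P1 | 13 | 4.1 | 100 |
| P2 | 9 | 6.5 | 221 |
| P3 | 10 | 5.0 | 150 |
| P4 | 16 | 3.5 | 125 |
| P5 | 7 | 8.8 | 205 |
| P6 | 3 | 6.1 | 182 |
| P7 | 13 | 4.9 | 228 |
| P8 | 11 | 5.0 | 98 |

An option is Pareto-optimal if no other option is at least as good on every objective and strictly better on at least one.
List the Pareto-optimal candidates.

P1: dominated by P8 (start delay 11≤13, interview score 5.0≥4.1, salary ask 98≤100).
P2: dominated by P5 (start delay 7≤9, interview score 8.8≥6.5, salary ask 205≤221).
P3: not dominated.
P4: dominated by P1 (start delay 13≤16, interview score 4.1≥3.5, salary ask 100≤125).
P5: not dominated (best interview score).
P6: not dominated (best start delay).
P7: dominated by P2 (start delay 9≤13, interview score 6.5≥4.9, salary ask 221≤228).
P8: not dominated (best salary ask).

P3, P5, P6, P8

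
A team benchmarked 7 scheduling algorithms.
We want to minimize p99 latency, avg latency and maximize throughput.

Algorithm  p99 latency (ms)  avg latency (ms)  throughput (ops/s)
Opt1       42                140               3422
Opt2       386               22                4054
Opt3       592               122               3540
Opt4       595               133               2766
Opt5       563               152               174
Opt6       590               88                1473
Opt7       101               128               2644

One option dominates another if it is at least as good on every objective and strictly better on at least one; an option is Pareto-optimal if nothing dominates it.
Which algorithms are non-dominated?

Opt1: not dominated (best p99 latency).
Opt2: not dominated (best avg latency).
Opt3: dominated by Opt2 (p99 latency 386≤592, avg latency 22≤122, throughput 4054≥3540).
Opt4: dominated by Opt2 (p99 latency 386≤595, avg latency 22≤133, throughput 4054≥2766).
Opt5: dominated by Opt1 (p99 latency 42≤563, avg latency 140≤152, throughput 3422≥174).
Opt6: dominated by Opt2 (p99 latency 386≤590, avg latency 22≤88, throughput 4054≥1473).
Opt7: not dominated.

Opt1, Opt2, Opt7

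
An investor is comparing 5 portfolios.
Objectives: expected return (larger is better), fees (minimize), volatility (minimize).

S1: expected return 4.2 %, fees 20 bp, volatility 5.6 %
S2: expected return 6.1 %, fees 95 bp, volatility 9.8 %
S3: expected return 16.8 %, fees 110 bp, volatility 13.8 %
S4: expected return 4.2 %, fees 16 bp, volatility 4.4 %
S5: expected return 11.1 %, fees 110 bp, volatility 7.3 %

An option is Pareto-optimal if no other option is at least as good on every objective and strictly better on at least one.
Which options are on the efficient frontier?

S2, S3, S4, S5

S1: dominated by S4 (expected return 4.2≥4.2, fees 16≤20, volatility 4.4≤5.6).
S2: not dominated.
S3: not dominated (best expected return).
S4: not dominated (best fees).
S5: not dominated.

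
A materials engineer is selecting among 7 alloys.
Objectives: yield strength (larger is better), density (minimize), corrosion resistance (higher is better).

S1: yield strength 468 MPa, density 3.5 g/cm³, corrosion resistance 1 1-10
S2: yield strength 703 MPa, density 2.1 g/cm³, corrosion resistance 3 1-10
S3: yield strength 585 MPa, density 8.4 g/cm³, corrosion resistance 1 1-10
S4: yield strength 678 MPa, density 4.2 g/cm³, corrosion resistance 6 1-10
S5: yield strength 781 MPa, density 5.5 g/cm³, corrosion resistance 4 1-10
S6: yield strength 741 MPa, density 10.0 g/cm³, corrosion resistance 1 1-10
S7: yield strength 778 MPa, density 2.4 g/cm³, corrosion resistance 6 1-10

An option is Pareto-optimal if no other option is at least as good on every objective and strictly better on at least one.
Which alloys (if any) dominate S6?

S5: yield strength 781≥741, density 5.5≤10.0, corrosion resistance 4≥1 — dominates S6.
S7: yield strength 778≥741, density 2.4≤10.0, corrosion resistance 6≥1 — dominates S6.
Others (S1, S2, S3, S4) are each worse than S6 on at least one objective.

S5, S7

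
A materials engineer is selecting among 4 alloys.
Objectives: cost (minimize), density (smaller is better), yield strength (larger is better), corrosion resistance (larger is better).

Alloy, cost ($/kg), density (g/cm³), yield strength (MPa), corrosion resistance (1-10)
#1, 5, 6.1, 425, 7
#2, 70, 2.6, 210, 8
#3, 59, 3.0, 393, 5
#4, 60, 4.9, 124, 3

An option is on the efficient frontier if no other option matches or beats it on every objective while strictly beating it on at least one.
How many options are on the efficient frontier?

#1: not dominated (best cost).
#2: not dominated (best density).
#3: not dominated.
#4: dominated by #3 (cost 59≤60, density 3.0≤4.9, yield strength 393≥124, corrosion resistance 5≥3).
Pareto-optimal: #1, #2, #3 → 3.

3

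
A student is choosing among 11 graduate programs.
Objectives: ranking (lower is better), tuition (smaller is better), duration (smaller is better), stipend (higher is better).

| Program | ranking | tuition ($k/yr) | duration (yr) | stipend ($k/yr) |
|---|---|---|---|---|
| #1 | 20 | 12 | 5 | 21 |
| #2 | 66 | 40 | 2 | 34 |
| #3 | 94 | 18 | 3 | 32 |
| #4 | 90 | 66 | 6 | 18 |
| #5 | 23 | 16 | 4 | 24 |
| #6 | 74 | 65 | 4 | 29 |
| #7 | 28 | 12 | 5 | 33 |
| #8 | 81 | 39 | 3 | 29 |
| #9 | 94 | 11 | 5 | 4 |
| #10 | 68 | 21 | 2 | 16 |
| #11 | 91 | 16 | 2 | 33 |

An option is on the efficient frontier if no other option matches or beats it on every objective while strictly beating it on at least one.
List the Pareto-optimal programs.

#1, #2, #5, #7, #8, #9, #10, #11

#1: not dominated (best ranking).
#2: not dominated (best stipend).
#3: dominated by #11 (ranking 91≤94, tuition 16≤18, duration 2≤3, stipend 33≥32).
#4: dominated by #1 (ranking 20≤90, tuition 12≤66, duration 5≤6, stipend 21≥18).
#5: not dominated.
#6: dominated by #2 (ranking 66≤74, tuition 40≤65, duration 2≤4, stipend 34≥29).
#7: not dominated.
#8: not dominated.
#9: not dominated (best tuition).
#10: not dominated.
#11: not dominated.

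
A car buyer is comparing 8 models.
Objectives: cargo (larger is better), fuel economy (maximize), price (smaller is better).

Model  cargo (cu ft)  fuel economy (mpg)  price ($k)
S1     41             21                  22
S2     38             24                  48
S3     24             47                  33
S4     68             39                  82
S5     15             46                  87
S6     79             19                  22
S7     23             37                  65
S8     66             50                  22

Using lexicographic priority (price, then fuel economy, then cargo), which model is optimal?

First minimize price: best is 22, kept {S1, S6, S8}.
Then maximize fuel economy: best is 50, kept {S8}.

S8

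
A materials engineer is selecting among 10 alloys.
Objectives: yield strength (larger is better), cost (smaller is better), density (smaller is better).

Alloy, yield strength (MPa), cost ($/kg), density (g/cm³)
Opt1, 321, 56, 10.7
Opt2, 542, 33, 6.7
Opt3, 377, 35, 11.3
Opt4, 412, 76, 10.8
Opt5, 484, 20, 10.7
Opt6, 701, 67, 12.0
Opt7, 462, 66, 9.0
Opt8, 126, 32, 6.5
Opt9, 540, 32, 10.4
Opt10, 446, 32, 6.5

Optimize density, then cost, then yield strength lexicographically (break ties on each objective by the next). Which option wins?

Opt10

First minimize density: best is 6.5, kept {Opt8, Opt10}.
Then minimize cost: best is 32, kept {Opt8, Opt10}.
Then maximize yield strength: best is 446, kept {Opt10}.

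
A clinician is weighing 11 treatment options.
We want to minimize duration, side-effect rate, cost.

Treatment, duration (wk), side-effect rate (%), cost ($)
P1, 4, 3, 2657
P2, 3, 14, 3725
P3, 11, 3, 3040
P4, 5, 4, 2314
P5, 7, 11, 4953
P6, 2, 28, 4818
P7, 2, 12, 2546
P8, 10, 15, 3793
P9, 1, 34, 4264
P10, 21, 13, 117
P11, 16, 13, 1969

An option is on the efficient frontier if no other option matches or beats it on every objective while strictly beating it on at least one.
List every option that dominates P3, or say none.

P1

P1: duration 4≤11, side-effect rate 3≤3, cost 2657≤3040 — dominates P3.
Others (P2, P4, P5, P6, P7, P8, P9, P10, P11) are each worse than P3 on at least one objective.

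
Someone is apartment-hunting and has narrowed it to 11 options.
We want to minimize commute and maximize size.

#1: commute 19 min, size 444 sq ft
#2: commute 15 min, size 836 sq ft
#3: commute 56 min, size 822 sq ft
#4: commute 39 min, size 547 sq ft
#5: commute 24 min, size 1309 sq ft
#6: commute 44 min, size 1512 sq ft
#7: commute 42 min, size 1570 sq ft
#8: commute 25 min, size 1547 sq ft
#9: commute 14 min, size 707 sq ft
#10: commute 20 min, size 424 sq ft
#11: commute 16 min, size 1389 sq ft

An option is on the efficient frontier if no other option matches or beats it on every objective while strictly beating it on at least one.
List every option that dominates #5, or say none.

#11

#11: commute 16≤24, size 1389≥1309 — dominates #5.
Others (#1, #2, #3, #4, #6, #7, #8, #9, #10) are each worse than #5 on at least one objective.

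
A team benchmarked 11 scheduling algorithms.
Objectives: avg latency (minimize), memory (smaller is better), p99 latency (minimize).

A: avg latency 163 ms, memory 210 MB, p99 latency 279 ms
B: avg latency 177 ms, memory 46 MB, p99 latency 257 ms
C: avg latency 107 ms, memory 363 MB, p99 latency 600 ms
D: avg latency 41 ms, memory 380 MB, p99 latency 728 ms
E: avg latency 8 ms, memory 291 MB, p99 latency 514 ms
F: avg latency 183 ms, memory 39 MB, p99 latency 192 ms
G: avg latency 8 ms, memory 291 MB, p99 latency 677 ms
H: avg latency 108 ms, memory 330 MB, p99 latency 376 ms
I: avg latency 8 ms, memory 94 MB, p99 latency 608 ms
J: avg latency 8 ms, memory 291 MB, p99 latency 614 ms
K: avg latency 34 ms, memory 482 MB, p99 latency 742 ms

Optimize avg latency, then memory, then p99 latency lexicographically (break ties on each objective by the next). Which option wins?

First minimize avg latency: best is 8, kept {E, G, I, J}.
Then minimize memory: best is 94, kept {I}.

I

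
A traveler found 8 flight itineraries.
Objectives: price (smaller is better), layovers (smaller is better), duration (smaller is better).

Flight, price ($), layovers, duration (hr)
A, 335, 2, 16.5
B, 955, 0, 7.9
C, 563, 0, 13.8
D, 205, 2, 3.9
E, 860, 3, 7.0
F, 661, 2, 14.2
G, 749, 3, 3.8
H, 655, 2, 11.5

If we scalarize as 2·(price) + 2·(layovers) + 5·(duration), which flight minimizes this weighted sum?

D

A: 2·335 + 2·2 + 5·16.5 = 756.5
B: 2·955 + 2·0 + 5·7.9 = 1949.5
C: 2·563 + 2·0 + 5·13.8 = 1195.0
D: 2·205 + 2·2 + 5·3.9 = 433.5
E: 2·860 + 2·3 + 5·7.0 = 1761.0
F: 2·661 + 2·2 + 5·14.2 = 1397.0
G: 2·749 + 2·3 + 5·3.8 = 1523.0
H: 2·655 + 2·2 + 5·11.5 = 1371.5
Lowest: D at 433.5.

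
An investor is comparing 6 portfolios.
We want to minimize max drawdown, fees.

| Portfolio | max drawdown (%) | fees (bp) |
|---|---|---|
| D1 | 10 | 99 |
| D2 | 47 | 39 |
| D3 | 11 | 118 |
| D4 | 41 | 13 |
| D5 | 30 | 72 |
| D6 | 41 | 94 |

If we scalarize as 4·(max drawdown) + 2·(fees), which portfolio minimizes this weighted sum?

D1: 4·10 + 2·99 = 238
D2: 4·47 + 2·39 = 266
D3: 4·11 + 2·118 = 280
D4: 4·41 + 2·13 = 190
D5: 4·30 + 2·72 = 264
D6: 4·41 + 2·94 = 352
Lowest: D4 at 190.

D4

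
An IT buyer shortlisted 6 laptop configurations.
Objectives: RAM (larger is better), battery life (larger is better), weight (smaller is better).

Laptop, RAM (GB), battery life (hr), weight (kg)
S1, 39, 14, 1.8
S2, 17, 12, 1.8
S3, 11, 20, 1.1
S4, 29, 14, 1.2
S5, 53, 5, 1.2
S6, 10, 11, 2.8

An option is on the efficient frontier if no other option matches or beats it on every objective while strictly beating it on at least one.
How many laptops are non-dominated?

S1: not dominated.
S2: dominated by S1 (RAM 39≥17, battery life 14≥12, weight 1.8≤1.8).
S3: not dominated (best battery life).
S4: not dominated.
S5: not dominated (best RAM).
S6: dominated by S1 (RAM 39≥10, battery life 14≥11, weight 1.8≤2.8).
Pareto-optimal: S1, S3, S4, S5 → 4.

4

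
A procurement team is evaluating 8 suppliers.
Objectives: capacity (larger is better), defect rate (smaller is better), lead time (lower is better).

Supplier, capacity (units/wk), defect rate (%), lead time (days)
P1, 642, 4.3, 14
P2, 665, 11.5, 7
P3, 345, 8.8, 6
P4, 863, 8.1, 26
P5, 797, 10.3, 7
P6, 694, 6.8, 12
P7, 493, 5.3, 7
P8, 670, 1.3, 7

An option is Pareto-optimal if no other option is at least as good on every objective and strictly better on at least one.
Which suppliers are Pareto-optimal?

P1: dominated by P8 (capacity 670≥642, defect rate 1.3≤4.3, lead time 7≤14).
P2: dominated by P5 (capacity 797≥665, defect rate 10.3≤11.5, lead time 7≤7).
P3: not dominated (best lead time).
P4: not dominated (best capacity).
P5: not dominated.
P6: not dominated.
P7: dominated by P8 (capacity 670≥493, defect rate 1.3≤5.3, lead time 7≤7).
P8: not dominated (best defect rate).

P3, P4, P5, P6, P8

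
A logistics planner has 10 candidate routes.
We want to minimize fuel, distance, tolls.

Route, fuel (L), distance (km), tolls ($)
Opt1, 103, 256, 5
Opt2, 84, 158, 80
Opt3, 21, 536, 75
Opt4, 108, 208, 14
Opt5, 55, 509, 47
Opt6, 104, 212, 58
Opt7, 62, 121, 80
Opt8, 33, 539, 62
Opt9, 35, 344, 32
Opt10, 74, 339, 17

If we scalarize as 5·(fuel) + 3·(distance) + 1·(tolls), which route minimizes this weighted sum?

Opt7

Opt1: 5·103 + 3·256 + 1·5 = 1288
Opt2: 5·84 + 3·158 + 1·80 = 974
Opt3: 5·21 + 3·536 + 1·75 = 1788
Opt4: 5·108 + 3·208 + 1·14 = 1178
Opt5: 5·55 + 3·509 + 1·47 = 1849
Opt6: 5·104 + 3·212 + 1·58 = 1214
Opt7: 5·62 + 3·121 + 1·80 = 753
Opt8: 5·33 + 3·539 + 1·62 = 1844
Opt9: 5·35 + 3·344 + 1·32 = 1239
Opt10: 5·74 + 3·339 + 1·17 = 1404
Lowest: Opt7 at 753.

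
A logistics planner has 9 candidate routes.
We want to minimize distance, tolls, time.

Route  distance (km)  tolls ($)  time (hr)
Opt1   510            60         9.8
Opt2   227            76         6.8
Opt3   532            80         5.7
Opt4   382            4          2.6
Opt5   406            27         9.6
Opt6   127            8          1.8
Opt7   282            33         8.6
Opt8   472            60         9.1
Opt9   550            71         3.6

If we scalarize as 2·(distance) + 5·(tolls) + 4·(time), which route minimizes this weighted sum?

Opt1: 2·510 + 5·60 + 4·9.8 = 1359.2
Opt2: 2·227 + 5·76 + 4·6.8 = 861.2
Opt3: 2·532 + 5·80 + 4·5.7 = 1486.8
Opt4: 2·382 + 5·4 + 4·2.6 = 794.4
Opt5: 2·406 + 5·27 + 4·9.6 = 985.4
Opt6: 2·127 + 5·8 + 4·1.8 = 301.2
Opt7: 2·282 + 5·33 + 4·8.6 = 763.4
Opt8: 2·472 + 5·60 + 4·9.1 = 1280.4
Opt9: 2·550 + 5·71 + 4·3.6 = 1469.4
Lowest: Opt6 at 301.2.

Opt6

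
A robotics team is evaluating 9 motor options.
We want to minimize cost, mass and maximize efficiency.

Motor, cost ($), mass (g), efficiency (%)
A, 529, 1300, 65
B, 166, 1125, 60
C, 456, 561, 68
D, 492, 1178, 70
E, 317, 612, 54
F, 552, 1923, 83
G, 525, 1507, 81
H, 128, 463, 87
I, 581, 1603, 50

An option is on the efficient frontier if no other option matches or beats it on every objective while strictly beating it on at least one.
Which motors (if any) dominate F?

H: cost 128≤552, mass 463≤1923, efficiency 87≥83 — dominates F.
Others (A, B, C, D, E, G, I) are each worse than F on at least one objective.

H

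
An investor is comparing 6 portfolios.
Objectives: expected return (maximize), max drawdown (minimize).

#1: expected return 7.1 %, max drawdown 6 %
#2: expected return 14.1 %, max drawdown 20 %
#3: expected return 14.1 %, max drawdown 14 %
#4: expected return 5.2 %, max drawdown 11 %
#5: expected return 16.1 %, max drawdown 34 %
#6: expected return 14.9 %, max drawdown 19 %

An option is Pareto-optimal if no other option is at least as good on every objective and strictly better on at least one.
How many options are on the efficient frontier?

4

#1: not dominated (best max drawdown).
#2: dominated by #3 (expected return 14.1≥14.1, max drawdown 14≤20).
#3: not dominated.
#4: dominated by #1 (expected return 7.1≥5.2, max drawdown 6≤11).
#5: not dominated (best expected return).
#6: not dominated.
Pareto-optimal: #1, #3, #5, #6 → 4.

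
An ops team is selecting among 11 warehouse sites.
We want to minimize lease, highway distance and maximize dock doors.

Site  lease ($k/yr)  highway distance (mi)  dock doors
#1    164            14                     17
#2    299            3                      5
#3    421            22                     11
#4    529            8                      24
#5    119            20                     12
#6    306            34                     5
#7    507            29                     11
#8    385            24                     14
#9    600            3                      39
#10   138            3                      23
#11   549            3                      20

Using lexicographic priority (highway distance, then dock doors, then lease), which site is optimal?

First minimize highway distance: best is 3, kept {#2, #9, #10, #11}.
Then maximize dock doors: best is 39, kept {#9}.

#9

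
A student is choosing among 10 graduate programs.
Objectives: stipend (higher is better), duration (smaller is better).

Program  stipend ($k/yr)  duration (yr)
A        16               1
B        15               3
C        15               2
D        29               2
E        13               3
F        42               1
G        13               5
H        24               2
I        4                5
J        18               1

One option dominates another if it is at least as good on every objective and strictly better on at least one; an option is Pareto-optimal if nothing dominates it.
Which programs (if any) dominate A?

F: stipend 42≥16, duration 1≤1 — dominates A.
J: stipend 18≥16, duration 1≤1 — dominates A.
Others (B, C, D, E, G, H, I) are each worse than A on at least one objective.

F, J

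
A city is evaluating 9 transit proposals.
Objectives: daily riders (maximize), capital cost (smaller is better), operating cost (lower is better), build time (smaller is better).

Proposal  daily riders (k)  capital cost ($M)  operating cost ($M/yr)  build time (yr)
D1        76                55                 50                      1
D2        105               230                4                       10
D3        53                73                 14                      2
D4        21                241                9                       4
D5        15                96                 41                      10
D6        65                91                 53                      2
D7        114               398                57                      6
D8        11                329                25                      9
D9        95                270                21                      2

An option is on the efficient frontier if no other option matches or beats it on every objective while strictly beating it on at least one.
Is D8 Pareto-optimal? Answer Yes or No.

D3 vs D8: daily riders 53≥11, capital cost 73≤329, operating cost 14≤25, build time 2≤9 — D3 is at least as good on every objective and strictly better on at least one, so D3 dominates D8.

No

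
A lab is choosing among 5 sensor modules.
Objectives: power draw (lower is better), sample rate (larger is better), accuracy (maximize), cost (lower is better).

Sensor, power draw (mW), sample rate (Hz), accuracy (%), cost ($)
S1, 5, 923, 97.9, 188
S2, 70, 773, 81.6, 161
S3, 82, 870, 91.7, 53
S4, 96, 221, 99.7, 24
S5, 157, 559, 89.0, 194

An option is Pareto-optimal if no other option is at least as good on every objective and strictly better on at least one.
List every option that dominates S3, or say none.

none

S1: worse on cost (188 vs 53).
S2: worse on sample rate (773 vs 870).
S4: worse on power draw (96 vs 82).
S5: worse on power draw (157 vs 82).
No option dominates S3.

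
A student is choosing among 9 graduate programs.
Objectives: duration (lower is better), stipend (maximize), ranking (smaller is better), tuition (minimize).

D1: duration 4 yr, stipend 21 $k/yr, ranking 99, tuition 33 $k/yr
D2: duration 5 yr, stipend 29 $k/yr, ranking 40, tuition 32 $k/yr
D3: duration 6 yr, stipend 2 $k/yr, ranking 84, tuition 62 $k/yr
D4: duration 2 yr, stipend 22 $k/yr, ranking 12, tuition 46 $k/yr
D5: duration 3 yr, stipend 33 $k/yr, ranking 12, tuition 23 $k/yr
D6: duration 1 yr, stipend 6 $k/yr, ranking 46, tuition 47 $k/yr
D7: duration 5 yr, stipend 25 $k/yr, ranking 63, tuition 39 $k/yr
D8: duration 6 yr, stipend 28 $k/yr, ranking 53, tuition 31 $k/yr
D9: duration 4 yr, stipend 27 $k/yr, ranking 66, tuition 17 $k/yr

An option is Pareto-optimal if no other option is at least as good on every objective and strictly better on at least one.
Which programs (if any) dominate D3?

D2: duration 5≤6, stipend 29≥2, ranking 40≤84, tuition 32≤62 — dominates D3.
D4: duration 2≤6, stipend 22≥2, ranking 12≤84, tuition 46≤62 — dominates D3.
D5: duration 3≤6, stipend 33≥2, ranking 12≤84, tuition 23≤62 — dominates D3.
D6: duration 1≤6, stipend 6≥2, ranking 46≤84, tuition 47≤62 — dominates D3.
D7: duration 5≤6, stipend 25≥2, ranking 63≤84, tuition 39≤62 — dominates D3.
D8: duration 6≤6, stipend 28≥2, ranking 53≤84, tuition 31≤62 — dominates D3.
D9: duration 4≤6, stipend 27≥2, ranking 66≤84, tuition 17≤62 — dominates D3.
Others (D1) are each worse than D3 on at least one objective.

D2, D4, D5, D6, D7, D8, D9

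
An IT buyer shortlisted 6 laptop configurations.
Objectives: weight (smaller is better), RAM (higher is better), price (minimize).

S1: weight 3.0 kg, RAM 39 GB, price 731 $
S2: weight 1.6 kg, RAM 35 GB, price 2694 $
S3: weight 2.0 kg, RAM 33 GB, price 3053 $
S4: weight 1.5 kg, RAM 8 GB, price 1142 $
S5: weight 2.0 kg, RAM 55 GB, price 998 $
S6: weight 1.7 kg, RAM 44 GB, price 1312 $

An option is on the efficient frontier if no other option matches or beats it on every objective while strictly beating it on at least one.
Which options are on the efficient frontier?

S1, S2, S4, S5, S6

S1: not dominated (best price).
S2: not dominated.
S3: dominated by S2 (weight 1.6≤2.0, RAM 35≥33, price 2694≤3053).
S4: not dominated (best weight).
S5: not dominated (best RAM).
S6: not dominated.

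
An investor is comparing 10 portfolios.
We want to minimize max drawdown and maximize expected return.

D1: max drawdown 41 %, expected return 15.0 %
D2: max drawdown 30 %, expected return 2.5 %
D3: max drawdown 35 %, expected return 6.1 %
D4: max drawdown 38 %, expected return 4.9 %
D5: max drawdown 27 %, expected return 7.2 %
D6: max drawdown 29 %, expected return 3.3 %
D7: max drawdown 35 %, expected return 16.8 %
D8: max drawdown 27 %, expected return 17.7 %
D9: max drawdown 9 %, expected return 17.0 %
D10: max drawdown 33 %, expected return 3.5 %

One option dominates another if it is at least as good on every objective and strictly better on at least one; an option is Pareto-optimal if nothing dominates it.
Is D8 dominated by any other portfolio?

No

D1: worse on max drawdown (41 vs 27).
D2: worse on max drawdown (30 vs 27).
D3: worse on max drawdown (35 vs 27).
D4: worse on max drawdown (38 vs 27).
D5: worse on expected return (7.2 vs 17.7).
D6: worse on max drawdown (29 vs 27).
D7: worse on max drawdown (35 vs 27).
D9: worse on expected return (17.0 vs 17.7).
D10: worse on max drawdown (33 vs 27).
No option is at least as good as D8 on every objective and strictly better on one.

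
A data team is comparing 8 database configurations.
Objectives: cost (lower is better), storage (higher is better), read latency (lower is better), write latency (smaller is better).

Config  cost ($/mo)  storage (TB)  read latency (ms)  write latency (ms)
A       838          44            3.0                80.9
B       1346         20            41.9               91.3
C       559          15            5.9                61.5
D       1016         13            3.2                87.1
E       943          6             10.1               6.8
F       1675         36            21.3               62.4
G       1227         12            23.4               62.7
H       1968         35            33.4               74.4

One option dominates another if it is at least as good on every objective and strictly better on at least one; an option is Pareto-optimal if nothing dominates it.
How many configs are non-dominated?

A: not dominated (best storage).
B: dominated by A (cost 838≤1346, storage 44≥20, read latency 3.0≤41.9, write latency 80.9≤91.3).
C: not dominated (best cost).
D: dominated by A (cost 838≤1016, storage 44≥13, read latency 3.0≤3.2, write latency 80.9≤87.1).
E: not dominated (best write latency).
F: not dominated.
G: dominated by C (cost 559≤1227, storage 15≥12, read latency 5.9≤23.4, write latency 61.5≤62.7).
H: dominated by F (cost 1675≤1968, storage 36≥35, read latency 21.3≤33.4, write latency 62.4≤74.4).
Pareto-optimal: A, C, E, F → 4.

4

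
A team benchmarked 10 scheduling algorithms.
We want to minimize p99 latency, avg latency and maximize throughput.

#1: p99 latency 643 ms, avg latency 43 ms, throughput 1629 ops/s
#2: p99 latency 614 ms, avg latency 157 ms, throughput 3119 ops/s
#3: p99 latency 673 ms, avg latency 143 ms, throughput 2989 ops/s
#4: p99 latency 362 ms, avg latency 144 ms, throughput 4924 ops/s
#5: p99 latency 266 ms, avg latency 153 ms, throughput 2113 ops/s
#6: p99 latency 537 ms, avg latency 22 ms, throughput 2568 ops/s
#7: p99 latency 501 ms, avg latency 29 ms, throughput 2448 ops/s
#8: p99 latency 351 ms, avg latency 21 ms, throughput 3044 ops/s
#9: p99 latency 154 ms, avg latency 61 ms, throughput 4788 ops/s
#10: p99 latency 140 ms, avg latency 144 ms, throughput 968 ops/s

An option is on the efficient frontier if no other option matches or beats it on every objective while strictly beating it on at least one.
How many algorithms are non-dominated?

4

#1: dominated by #6 (p99 latency 537≤643, avg latency 22≤43, throughput 2568≥1629).
#2: dominated by #4 (p99 latency 362≤614, avg latency 144≤157, throughput 4924≥3119).
#3: dominated by #8 (p99 latency 351≤673, avg latency 21≤143, throughput 3044≥2989).
#4: not dominated (best throughput).
#5: dominated by #9 (p99 latency 154≤266, avg latency 61≤153, throughput 4788≥2113).
#6: dominated by #8 (p99 latency 351≤537, avg latency 21≤22, throughput 3044≥2568).
#7: dominated by #8 (p99 latency 351≤501, avg latency 21≤29, throughput 3044≥2448).
#8: not dominated (best avg latency).
#9: not dominated.
#10: not dominated (best p99 latency).
Pareto-optimal: #4, #8, #9, #10 → 4.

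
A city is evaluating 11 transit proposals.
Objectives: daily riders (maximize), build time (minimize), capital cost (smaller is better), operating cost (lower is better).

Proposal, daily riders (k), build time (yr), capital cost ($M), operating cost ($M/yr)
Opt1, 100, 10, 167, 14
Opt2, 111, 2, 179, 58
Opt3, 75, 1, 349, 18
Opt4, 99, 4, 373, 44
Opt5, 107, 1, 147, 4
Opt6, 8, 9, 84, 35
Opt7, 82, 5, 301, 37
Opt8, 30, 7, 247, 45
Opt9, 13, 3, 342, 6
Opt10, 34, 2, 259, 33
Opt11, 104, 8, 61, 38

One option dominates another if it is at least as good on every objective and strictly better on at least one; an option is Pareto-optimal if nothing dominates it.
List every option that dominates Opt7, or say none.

Opt5: daily riders 107≥82, build time 1≤5, capital cost 147≤301, operating cost 4≤37 — dominates Opt7.
Others (Opt1, Opt2, Opt3, Opt4, Opt6, Opt8, Opt9, Opt10, Opt11) are each worse than Opt7 on at least one objective.

Opt5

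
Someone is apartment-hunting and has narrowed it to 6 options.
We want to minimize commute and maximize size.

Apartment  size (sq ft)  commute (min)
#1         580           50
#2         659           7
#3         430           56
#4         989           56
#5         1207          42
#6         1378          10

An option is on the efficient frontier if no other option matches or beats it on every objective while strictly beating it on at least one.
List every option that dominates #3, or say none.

#1, #2, #4, #5, #6

#1: size 580≥430, commute 50≤56 — dominates #3.
#2: size 659≥430, commute 7≤56 — dominates #3.
#4: size 989≥430, commute 56≤56 — dominates #3.
#5: size 1207≥430, commute 42≤56 — dominates #3.
#6: size 1378≥430, commute 10≤56 — dominates #3.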